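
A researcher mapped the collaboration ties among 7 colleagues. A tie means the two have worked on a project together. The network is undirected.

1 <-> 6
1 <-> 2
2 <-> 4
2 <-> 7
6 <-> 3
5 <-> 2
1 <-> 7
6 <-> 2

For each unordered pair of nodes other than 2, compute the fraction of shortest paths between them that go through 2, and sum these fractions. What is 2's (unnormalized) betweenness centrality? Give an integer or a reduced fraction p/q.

10

Pairs whose geodesics pass through 2 — 3–5: 1; 3–7: 1/2; 3–4: 1; 5–1: 1; 5–7: 1; 5–6: 1; 5–4: 1; 1–4: 1; 7–6: 1/2; 7–4: 1; 6–4: 1.
All other pairs contribute 0.
Summing the contributions gives betweenness(2) = 10.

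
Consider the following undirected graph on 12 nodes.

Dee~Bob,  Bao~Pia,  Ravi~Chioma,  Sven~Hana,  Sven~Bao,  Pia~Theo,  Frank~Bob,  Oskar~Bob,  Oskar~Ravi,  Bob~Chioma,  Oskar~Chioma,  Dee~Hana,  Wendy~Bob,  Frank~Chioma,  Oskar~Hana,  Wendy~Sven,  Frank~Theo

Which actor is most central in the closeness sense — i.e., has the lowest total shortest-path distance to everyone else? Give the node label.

Bob

Farness (sum of distances to all others) for each node — Bao:28, Bob:19, Chioma:22, Dee:25, Frank:22, Hana:23, Oskar:22, Pia:30, Ravi:28, Sven:23, Theo:27, Wendy:23.
The smallest farness is 19, for Bob, so Bob has the highest closeness.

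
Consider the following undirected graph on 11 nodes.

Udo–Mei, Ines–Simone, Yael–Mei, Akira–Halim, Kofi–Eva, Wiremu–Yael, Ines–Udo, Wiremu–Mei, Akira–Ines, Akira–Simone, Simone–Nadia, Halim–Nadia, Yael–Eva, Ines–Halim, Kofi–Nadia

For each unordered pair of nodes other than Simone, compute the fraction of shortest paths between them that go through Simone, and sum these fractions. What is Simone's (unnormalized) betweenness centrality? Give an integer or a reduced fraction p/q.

Pairs whose geodesics pass through Simone — Udo–Nadia: 1/2; Udo–Kofi: 1/3; Ines–Nadia: 1/2; Ines–Kofi: 1/2; Ines–Eva: 1/3; Akira–Nadia: 1/2; Akira–Kofi: 1/2; Akira–Eva: 1/2; Nadia–Mei: 1/3.
All other pairs contribute 0.
Summing the contributions gives betweenness(Simone) = 4.

4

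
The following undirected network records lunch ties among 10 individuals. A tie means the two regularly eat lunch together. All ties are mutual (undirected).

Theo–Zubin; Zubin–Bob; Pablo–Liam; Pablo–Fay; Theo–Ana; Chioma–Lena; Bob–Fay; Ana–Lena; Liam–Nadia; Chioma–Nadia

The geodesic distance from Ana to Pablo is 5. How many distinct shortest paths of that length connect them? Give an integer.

The shortest distance is 5. The length-5 paths are: Ana–Theo–Zubin–Bob–Fay–Pablo; Ana–Lena–Chioma–Nadia–Liam–Pablo.
That gives 2 distinct shortest paths.

2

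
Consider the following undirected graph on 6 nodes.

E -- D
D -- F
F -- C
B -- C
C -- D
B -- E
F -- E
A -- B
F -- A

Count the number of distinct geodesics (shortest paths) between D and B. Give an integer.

2

The shortest distance is 2. The length-2 paths are: D–E–B; D–C–B.
That gives 2 distinct shortest paths.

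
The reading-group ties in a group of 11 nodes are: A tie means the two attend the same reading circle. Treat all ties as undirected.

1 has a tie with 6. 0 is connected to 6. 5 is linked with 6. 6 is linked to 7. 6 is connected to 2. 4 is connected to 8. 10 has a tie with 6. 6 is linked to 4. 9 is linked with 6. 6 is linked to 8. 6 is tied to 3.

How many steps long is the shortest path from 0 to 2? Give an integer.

One shortest route is 0 – 6 – 2, which uses 2 edges, and 0 and 2 are not directly tied, so nothing shorter exists. So d(0,2) = 2.

2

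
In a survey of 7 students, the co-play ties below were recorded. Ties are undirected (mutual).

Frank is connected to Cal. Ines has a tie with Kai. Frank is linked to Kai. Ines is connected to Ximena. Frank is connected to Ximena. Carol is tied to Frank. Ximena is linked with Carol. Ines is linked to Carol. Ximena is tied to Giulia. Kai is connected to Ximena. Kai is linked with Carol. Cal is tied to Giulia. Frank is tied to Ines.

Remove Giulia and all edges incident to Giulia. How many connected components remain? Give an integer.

1

Giulia's neighbors (Cal and Ximena) remain reachable from one another through other ties, so the rest of the network stays in one piece.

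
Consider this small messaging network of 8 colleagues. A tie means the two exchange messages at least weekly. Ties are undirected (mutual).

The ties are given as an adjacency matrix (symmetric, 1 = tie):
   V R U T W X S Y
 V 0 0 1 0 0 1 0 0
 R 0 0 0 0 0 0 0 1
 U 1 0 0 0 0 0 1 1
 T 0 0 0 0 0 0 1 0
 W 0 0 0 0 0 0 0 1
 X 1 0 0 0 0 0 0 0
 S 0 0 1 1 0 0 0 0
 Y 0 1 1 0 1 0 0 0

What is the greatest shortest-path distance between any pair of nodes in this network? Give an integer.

4

Eccentricity of each node (its greatest distance to any other): R:4, S:3, T:4, U:2, V:3, W:4, X:4, Y:3.
The maximum eccentricity is 4, realized for instance by the pair R–T via R – Y – U – S – T. So the diameter is 4.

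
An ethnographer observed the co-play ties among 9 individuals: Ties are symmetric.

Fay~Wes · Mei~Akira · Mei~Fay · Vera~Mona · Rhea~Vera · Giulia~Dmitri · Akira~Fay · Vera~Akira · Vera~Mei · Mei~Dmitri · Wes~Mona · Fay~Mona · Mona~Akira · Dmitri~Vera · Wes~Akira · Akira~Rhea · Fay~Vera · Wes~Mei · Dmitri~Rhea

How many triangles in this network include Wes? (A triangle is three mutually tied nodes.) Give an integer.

5

Wes's neighbors: Akira, Fay, Mei, and Mona.
Neighbor pairs that are themselves tied: Wes–Akira–Fay; Wes–Akira–Mei; Wes–Akira–Mona; Wes–Fay–Mei; Wes–Fay–Mona. Each forms one triangle with Wes, for 5 in total.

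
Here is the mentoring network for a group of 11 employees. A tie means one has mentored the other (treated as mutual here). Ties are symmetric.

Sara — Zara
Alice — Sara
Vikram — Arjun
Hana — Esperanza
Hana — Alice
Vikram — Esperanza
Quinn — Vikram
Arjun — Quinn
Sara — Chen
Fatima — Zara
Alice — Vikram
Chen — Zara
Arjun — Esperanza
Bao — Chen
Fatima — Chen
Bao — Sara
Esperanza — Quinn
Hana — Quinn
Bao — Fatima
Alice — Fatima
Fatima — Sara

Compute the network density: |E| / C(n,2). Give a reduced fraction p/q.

21/55

There are 21 edges and 11 nodes, so the maximum possible is C(11,2) = 55.
Density = 21/55.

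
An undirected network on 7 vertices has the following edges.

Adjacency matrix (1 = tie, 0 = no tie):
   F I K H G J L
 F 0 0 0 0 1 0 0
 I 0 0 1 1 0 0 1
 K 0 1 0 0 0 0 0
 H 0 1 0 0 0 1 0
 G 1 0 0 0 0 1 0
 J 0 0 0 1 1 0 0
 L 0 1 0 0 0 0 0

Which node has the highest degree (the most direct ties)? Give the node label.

I

Degrees — F:1, G:2, H:2, I:3, J:2, K:1, L:1.
The maximum is 3, attained only by I.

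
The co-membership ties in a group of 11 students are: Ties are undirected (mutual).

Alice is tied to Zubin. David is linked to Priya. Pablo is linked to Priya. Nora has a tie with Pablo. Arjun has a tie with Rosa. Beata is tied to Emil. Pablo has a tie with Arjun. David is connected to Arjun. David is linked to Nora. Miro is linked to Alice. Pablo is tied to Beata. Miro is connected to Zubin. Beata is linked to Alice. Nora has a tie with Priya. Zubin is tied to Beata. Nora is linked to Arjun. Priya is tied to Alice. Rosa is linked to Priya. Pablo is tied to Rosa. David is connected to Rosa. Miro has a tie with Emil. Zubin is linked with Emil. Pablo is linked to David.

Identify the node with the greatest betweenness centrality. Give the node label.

Pablo

Unnormalized betweenness of each node: Alice:781/84, Arjun:1/4, Beata:4709/420, David:59/70, Emil:61/84, Miro:7/12, Nora:83/140, Pablo:1781/140, Priya:691/70, Rosa:83/140, Zubin:55/42.
Pablo has the largest value, 1781/140, making it the main broker — the node through which the most shortest paths run.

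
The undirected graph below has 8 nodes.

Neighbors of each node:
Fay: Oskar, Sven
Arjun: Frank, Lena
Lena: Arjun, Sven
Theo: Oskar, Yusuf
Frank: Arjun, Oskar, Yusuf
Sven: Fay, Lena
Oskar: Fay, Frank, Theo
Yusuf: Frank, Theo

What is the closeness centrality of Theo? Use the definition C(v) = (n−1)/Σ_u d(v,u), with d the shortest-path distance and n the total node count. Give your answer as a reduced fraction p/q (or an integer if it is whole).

7/16

Distances from Theo: Arjun:3, Fay:2, Frank:2, Lena:4, Oskar:1, Sven:3, Yusuf:1. Sum = 16.
n = 8, so closeness = 7/16.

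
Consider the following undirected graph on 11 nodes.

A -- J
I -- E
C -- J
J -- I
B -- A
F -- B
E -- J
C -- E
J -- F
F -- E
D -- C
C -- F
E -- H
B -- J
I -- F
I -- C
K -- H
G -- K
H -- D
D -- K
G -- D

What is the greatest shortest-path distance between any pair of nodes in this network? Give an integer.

4

Eccentricity of each node (its greatest distance to any other): A:4, B:4, C:2, D:3, E:3, F:3, G:4, H:3, I:3, J:3, K:4.
The maximum eccentricity is 4, realized for instance by the pair K–B via K – D – C – F – B. So the diameter is 4.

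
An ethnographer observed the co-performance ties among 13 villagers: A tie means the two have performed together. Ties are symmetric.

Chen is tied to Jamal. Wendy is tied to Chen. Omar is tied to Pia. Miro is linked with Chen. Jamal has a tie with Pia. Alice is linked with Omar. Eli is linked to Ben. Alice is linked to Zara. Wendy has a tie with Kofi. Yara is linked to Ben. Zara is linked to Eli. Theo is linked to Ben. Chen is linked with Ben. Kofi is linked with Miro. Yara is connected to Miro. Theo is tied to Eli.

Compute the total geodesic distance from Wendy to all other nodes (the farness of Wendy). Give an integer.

33

Distances from Wendy: Alice:5, Ben:2, Chen:1, Eli:3, Jamal:2, Kofi:1, Miro:2, Omar:4, Pia:3, Theo:3, Yara:3, Zara:4.
Sum = 5 + 2 + 1 + 3 + 2 + 1 + 2 + 4 + 3 + 3 + 3 + 4 = 33.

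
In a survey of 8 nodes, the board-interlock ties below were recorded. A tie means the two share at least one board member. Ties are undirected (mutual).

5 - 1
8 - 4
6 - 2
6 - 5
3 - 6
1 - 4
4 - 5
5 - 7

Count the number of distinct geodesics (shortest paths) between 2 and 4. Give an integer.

The shortest distance is 3, and the only length-3 path is 2–6–5–4. So there is exactly 1 shortest path.

1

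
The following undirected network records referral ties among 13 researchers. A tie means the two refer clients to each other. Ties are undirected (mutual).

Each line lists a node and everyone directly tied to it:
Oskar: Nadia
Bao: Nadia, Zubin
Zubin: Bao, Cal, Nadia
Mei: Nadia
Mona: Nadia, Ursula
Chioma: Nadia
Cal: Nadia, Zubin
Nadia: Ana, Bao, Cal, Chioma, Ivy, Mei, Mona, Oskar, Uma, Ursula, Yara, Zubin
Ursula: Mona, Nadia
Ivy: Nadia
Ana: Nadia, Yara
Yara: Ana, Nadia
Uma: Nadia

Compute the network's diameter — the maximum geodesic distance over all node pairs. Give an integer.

2

Eccentricity of each node (its greatest distance to any other): Ana:2, Bao:2, Cal:2, Chioma:2, Ivy:2, Mei:2, Mona:2, Nadia:1, Oskar:2, Uma:2, Ursula:2, Yara:2, Zubin:2.
The maximum eccentricity is 2, realized for instance by the pair Zubin–Uma via Zubin – Nadia – Uma. So the diameter is 2.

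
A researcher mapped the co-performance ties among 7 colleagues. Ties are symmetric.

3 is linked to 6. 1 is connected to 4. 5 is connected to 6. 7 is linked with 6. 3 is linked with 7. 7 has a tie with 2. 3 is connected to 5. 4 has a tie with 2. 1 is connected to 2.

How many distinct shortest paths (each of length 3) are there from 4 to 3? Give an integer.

1

The shortest distance is 3, and the only length-3 path is 4–2–7–3. So there is exactly 1 shortest path.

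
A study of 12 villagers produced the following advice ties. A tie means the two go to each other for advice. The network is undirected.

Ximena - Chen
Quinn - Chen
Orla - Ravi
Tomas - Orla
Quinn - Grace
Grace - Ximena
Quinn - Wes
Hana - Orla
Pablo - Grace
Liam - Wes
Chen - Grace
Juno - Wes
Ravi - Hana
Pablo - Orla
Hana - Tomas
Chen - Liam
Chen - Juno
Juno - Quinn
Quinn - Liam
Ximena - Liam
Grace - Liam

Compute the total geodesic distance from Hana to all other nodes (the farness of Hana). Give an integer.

Distances from Hana: Chen:4, Grace:3, Juno:5, Liam:4, Orla:1, Pablo:2, Quinn:4, Ravi:1, Tomas:1, Wes:5, Ximena:4.
Sum = 4 + 3 + 5 + 4 + 1 + 2 + 4 + 1 + 1 + 5 + 4 = 34.

34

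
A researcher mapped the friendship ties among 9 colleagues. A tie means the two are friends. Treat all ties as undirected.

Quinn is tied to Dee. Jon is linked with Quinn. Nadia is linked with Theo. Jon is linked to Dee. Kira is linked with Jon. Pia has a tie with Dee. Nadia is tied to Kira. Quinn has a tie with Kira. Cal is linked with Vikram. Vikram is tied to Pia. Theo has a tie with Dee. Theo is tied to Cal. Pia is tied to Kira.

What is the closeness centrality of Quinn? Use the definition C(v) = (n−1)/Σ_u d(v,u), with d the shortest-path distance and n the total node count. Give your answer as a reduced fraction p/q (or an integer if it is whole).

Distances from Quinn: Cal:3, Dee:1, Jon:1, Kira:1, Nadia:2, Pia:2, Theo:2, Vikram:3. Sum = 15.
n = 9, so closeness = 8/15.

8/15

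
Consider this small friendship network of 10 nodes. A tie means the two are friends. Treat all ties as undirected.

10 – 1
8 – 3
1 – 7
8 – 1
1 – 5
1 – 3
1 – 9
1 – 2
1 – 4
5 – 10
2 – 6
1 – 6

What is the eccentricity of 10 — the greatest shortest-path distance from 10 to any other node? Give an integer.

2

Distances from 10: 1:1, 2:2, 3:2, 4:2, 5:1, 6:2, 7:2, 8:2, 9:2.
The largest is 2 (to 6, 4, 9, 3, 7, 8, and 2), so the eccentricity of 10 is 2.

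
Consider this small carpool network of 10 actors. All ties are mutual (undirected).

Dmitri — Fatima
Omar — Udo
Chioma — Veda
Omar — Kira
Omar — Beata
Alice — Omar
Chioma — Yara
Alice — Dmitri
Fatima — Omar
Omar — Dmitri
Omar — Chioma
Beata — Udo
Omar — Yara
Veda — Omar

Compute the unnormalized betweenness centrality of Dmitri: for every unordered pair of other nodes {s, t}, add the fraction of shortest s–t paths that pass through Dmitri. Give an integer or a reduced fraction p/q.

Pairs whose geodesics pass through Dmitri — Alice–Fatima: 1/2.
All other pairs contribute 0.
Summing the contributions gives betweenness(Dmitri) = 1/2.

1/2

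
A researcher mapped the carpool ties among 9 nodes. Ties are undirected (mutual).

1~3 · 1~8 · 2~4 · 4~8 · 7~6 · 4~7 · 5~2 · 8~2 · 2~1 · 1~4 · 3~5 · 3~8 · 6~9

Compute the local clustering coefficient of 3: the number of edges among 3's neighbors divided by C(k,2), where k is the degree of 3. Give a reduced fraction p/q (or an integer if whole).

3's neighbors: 1, 5, and 8 (k = 3).
Possible neighbor pairs: C(3,2) = 3. Edges among them: 1–8 → e = 1.
Clustering(3) = 1/3.

1/3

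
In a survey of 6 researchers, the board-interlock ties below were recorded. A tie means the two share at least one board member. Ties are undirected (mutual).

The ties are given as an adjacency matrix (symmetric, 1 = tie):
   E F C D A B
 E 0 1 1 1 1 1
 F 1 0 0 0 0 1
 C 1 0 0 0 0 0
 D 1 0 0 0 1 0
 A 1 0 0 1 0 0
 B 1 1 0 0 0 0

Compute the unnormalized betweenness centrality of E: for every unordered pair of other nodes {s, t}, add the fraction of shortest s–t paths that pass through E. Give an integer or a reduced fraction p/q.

8

Pairs whose geodesics pass through E — F–C: 1; F–D: 1; F–A: 1; C–D: 1; C–A: 1; C–B: 1; D–B: 1; A–B: 1.
All other pairs contribute 0.
Summing the contributions gives betweenness(E) = 8.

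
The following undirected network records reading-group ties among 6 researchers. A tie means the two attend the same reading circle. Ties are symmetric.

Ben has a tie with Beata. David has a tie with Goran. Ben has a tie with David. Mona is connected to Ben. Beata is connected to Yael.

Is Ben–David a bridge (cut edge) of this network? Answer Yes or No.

Yes

Without the Ben–David edge there is no alternate route between Ben and David, so the network disconnects. It is a bridge.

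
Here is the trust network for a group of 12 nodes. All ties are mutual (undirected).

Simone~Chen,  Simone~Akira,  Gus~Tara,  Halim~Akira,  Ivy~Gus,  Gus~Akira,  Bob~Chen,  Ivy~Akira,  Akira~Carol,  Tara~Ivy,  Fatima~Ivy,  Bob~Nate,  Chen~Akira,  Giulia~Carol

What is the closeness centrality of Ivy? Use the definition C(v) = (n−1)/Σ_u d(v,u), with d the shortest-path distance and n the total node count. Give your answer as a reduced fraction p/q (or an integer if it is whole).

Distances from Ivy: Akira:1, Bob:3, Carol:2, Chen:2, Fatima:1, Giulia:3, Gus:1, Halim:2, Nate:4, Simone:2, Tara:1. Sum = 22.
n = 12, so closeness = 11/22 = 1/2.

1/2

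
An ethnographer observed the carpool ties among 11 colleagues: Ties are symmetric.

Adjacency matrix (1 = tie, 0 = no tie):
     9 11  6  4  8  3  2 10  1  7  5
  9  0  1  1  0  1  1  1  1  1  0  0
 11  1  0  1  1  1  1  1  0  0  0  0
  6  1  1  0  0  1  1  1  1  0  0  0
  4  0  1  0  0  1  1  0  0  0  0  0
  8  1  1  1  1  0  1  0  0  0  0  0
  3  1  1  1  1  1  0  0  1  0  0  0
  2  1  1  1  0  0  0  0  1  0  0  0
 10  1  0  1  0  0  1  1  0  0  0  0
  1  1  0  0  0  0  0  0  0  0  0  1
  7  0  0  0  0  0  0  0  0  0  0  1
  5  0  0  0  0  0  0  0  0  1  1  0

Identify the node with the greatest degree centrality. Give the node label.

Degrees — 1:2, 2:4, 3:6, 4:3, 5:2, 6:6, 7:1, 8:5, 9:7, 10:4, 11:6.
The maximum is 7, attained only by 9.

9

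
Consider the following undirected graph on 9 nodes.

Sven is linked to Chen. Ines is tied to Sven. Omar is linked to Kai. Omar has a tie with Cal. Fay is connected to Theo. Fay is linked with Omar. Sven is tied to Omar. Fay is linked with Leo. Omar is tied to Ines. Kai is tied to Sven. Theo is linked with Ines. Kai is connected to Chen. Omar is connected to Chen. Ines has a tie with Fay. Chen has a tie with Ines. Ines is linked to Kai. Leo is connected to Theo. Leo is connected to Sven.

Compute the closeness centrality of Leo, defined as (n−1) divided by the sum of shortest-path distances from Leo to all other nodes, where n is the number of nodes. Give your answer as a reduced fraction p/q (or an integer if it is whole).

4/7

Distances from Leo: Cal:3, Chen:2, Fay:1, Ines:2, Kai:2, Omar:2, Sven:1, Theo:1. Sum = 14.
n = 9, so closeness = 8/14 = 4/7.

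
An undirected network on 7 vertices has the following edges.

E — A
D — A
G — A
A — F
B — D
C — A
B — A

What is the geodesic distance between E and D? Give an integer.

2

One shortest route is E – A – D, which uses 2 edges, and E and D are not directly tied, so nothing shorter exists. So d(E,D) = 2.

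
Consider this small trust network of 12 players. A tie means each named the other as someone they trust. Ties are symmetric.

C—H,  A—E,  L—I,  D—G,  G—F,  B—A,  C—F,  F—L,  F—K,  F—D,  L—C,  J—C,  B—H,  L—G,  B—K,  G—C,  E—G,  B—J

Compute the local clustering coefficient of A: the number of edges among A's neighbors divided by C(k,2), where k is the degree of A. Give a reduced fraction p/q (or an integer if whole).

A's neighbors: B and E (k = 2).
Possible neighbor pairs: C(2,2) = 1. Edges among them: none → e = 0.
Clustering(A) = 0/1.

0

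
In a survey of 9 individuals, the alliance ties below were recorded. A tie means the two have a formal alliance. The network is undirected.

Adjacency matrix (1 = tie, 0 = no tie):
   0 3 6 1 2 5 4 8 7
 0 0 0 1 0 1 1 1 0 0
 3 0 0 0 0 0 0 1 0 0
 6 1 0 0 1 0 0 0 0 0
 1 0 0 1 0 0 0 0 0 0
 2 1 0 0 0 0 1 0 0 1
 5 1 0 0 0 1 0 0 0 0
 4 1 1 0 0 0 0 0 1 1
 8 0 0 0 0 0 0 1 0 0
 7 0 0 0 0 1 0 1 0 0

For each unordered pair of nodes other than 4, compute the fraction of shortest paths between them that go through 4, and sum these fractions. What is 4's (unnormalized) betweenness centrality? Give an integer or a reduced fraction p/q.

29/2

Pairs whose geodesics pass through 4 — 0–3: 1; 0–8: 1; 0–7: 1/2; 3–6: 1; 3–1: 1; 3–2: 2/2; 3–5: 1; 3–8: 1; 3–7: 1; 6–8: 1; 6–7: 1/2; 1–8: 1; 1–7: 1/2; 2–8: 2/2 … (+2 more pairs).
All other pairs contribute 0.
Summing the contributions gives betweenness(4) = 29/2.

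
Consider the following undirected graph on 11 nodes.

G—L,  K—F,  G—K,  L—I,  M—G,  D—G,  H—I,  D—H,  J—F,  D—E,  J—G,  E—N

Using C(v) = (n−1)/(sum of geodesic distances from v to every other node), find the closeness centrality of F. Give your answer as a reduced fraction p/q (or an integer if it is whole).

1/3

Distances from F: D:3, E:4, G:2, H:4, I:4, J:1, K:1, L:3, M:3, N:5. Sum = 30.
n = 11, so closeness = 10/30 = 1/3.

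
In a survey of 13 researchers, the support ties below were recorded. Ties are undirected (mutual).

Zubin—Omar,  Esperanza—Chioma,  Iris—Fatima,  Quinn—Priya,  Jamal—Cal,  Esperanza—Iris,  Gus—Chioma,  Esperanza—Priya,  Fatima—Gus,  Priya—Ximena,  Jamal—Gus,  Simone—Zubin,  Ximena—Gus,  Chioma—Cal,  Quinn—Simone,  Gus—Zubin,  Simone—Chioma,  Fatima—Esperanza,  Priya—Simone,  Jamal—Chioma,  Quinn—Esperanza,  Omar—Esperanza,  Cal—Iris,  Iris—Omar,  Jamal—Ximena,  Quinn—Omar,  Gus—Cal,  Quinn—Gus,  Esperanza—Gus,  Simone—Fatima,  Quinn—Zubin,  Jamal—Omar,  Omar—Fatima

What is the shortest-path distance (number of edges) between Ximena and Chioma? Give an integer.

2

One shortest route is Ximena – Gus – Chioma, which uses 2 edges, and Ximena and Chioma are not directly tied, so nothing shorter exists. So d(Ximena,Chioma) = 2.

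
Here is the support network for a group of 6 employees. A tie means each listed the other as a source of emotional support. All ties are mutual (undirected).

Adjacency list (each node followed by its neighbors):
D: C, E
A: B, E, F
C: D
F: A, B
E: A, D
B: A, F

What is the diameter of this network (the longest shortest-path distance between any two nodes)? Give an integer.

Eccentricity of each node (its greatest distance to any other): A:3, B:4, C:4, D:3, E:2, F:4.
The maximum eccentricity is 4, realized for instance by the pair B–C via B – A – E – D – C. So the diameter is 4.

4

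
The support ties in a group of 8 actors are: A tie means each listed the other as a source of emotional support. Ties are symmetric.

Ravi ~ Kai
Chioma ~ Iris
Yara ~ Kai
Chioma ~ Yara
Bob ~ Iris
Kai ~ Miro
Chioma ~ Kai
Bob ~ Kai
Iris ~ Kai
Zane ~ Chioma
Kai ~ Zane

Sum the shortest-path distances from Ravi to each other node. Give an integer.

13

Distances from Ravi: Bob:2, Chioma:2, Iris:2, Kai:1, Miro:2, Yara:2, Zane:2.
Sum = 2 + 2 + 2 + 1 + 2 + 2 + 2 = 13.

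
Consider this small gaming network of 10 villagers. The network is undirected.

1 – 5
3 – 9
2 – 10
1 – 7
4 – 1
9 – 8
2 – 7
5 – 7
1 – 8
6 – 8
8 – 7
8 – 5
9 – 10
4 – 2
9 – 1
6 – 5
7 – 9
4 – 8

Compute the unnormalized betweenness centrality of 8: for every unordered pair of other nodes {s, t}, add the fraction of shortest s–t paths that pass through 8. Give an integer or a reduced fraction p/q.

101/12

Pairs whose geodesics pass through 8 — 10–6: 1; 10–5: 1/4; 2–6: 2/3; 4–6: 1; 4–3: 1/2; 4–9: 1/2; 4–7: 1/3; 4–5: 1/2; 6–3: 1; 6–1: 1/2; 6–9: 1; 6–7: 1/2; 3–5: 1/3; 9–5: 1/3.
All other pairs contribute 0.
Summing the contributions gives betweenness(8) = 101/12.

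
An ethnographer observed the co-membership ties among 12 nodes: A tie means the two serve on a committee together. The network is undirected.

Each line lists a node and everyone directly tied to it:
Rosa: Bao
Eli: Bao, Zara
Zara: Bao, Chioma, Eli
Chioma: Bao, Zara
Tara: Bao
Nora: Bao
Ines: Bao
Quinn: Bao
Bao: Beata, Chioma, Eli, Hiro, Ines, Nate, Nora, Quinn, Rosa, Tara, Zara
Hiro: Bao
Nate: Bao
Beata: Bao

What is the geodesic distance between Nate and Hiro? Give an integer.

2

One shortest route is Nate – Bao – Hiro, which uses 2 edges, and Nate and Hiro are not directly tied, so nothing shorter exists. So d(Nate,Hiro) = 2.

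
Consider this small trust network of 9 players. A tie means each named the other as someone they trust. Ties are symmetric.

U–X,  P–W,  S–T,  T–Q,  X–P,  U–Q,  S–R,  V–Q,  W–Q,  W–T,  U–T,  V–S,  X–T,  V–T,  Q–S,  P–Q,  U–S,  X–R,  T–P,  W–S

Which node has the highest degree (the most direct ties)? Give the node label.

T

Degrees — P:4, Q:6, R:2, S:6, T:7, U:4, V:3, W:4, X:4.
The maximum is 7, attained only by T.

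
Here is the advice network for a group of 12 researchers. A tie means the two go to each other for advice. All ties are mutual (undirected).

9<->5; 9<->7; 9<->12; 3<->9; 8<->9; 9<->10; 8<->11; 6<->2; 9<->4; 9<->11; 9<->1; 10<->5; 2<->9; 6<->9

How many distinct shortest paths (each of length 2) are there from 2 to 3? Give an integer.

The shortest distance is 2, and the only length-2 path is 2–9–3. So there is exactly 1 shortest path.

1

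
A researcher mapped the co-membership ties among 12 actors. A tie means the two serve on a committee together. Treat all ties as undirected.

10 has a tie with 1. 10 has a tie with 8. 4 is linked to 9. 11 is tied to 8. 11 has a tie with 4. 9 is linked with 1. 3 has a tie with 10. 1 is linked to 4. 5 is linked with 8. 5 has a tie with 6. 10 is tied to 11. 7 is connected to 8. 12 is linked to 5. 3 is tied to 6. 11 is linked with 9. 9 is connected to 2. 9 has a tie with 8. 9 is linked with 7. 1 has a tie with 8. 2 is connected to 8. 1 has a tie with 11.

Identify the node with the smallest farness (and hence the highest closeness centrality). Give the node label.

Farness (sum of distances to all others) for each node — 1:19, 2:23, 3:25, 4:25, 5:20, 6:27, 7:23, 8:15, 9:19, 10:19, 11:19, 12:30.
The smallest farness is 15, for 8, so 8 has the highest closeness.

8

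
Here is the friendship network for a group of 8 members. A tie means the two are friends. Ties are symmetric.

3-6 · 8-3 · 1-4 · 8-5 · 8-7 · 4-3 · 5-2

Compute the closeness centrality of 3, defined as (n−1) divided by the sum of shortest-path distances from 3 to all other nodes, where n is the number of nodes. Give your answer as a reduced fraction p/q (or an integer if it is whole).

Distances from 3: 1:2, 2:3, 4:1, 5:2, 6:1, 7:2, 8:1. Sum = 12.
n = 8, so closeness = 7/12.

7/12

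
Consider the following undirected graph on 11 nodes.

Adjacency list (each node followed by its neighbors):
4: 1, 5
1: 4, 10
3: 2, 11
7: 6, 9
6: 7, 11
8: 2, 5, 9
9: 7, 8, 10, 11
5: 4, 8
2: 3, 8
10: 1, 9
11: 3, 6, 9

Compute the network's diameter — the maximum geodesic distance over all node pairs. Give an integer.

5

Eccentricity of each node (its greatest distance to any other): 1:4, 2:4, 3:4, 4:5, 5:4, 6:5, 7:4, 8:3, 9:3, 10:3, 11:4.
The maximum eccentricity is 5, realized for instance by the pair 4–6 via 4 – 1 – 10 – 9 – 11 – 6. So the diameter is 5.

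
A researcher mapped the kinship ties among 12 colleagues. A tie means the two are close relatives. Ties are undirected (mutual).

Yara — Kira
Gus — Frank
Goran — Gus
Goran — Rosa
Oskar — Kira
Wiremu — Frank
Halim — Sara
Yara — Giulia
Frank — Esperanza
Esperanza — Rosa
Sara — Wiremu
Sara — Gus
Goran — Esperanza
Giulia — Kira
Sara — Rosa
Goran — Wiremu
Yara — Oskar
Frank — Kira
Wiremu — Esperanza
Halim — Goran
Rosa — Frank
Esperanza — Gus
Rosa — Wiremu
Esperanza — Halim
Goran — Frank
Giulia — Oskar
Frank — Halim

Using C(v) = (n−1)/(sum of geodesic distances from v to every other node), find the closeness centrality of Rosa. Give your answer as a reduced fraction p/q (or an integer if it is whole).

Distances from Rosa: Esperanza:1, Frank:1, Giulia:3, Goran:1, Gus:2, Halim:2, Kira:2, Oskar:3, Sara:1, Wiremu:1, Yara:3. Sum = 20.
n = 12, so closeness = 11/20.

11/20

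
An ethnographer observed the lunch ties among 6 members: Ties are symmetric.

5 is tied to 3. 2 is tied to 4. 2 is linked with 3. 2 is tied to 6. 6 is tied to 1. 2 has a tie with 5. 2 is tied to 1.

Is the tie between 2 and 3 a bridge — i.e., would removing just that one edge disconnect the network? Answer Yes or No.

Even without that edge, 2 still reaches 3 via 2 – 5 – 3, so the network stays connected. Not a bridge.

No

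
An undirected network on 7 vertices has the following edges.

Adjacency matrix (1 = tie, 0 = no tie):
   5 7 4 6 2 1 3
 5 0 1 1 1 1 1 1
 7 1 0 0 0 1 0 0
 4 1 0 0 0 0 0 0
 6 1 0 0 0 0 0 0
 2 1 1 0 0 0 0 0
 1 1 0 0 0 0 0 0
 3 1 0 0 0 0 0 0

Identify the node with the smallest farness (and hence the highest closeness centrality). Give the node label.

5

Farness (sum of distances to all others) for each node — 1:11, 2:10, 3:11, 4:11, 5:6, 6:11, 7:10.
The smallest farness is 6, for 5, so 5 has the highest closeness.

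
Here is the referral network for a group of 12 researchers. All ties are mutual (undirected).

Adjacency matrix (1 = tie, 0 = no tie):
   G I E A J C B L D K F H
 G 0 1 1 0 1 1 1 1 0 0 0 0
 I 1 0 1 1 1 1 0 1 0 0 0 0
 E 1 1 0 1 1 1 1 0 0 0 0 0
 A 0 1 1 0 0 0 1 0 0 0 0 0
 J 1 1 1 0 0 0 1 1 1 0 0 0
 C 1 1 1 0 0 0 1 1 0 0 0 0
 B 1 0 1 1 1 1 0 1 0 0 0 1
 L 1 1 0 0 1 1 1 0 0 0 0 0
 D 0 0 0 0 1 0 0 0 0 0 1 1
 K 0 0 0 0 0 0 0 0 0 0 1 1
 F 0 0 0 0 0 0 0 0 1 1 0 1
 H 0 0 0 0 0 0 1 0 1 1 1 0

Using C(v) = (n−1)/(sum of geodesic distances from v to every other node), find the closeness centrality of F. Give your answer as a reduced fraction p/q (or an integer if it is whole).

11/25

Distances from F: A:3, B:2, C:3, D:1, E:3, G:3, H:1, I:3, J:2, K:1, L:3. Sum = 25.
n = 12, so closeness = 11/25.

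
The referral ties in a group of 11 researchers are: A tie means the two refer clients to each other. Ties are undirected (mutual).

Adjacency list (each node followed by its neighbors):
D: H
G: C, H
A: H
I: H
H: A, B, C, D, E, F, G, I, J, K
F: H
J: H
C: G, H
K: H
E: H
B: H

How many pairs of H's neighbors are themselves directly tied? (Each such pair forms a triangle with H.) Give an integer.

H's neighbors: A, B, C, D, E, F, G, I, J, and K.
Neighbor pairs that are themselves tied: H–C–G. Each forms one triangle with H, for 1 in total.

1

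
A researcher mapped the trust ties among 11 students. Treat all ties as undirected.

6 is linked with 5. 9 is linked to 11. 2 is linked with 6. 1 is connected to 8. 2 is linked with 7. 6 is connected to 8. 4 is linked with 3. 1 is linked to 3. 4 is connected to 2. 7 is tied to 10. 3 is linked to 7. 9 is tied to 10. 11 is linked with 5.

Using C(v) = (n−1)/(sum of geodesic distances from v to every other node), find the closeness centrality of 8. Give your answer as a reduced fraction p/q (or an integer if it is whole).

2/5

Distances from 8: 1:1, 2:2, 3:2, 4:3, 5:2, 6:1, 7:3, 9:4, 10:4, 11:3. Sum = 25.
n = 11, so closeness = 10/25 = 2/5.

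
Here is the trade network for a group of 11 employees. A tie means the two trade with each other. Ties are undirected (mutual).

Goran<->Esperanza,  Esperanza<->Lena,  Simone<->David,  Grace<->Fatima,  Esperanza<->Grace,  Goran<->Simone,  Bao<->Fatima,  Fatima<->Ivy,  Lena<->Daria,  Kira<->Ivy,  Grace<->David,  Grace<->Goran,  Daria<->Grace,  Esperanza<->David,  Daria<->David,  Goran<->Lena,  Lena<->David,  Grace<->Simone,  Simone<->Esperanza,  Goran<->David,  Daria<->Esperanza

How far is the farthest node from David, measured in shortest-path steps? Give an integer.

Distances from David: Bao:3, Daria:1, Esperanza:1, Fatima:2, Goran:1, Grace:1, Ivy:3, Kira:4, Lena:1, Simone:1.
The largest is 4 (to Kira), so the eccentricity of David is 4.

4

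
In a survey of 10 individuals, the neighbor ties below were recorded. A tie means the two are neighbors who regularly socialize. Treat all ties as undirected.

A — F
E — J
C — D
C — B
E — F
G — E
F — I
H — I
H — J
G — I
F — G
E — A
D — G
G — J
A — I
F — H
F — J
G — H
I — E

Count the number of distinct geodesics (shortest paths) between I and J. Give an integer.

The shortest distance is 2. The length-2 paths are: I–F–J; I–H–J; I–E–J; I–G–J.
That gives 4 distinct shortest paths.

4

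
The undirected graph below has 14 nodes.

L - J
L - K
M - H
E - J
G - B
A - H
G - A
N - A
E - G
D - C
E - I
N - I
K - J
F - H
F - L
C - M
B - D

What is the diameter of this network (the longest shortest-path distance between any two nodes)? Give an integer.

5

Eccentricity of each node (its greatest distance to any other): A:4, B:4, C:5, D:5, E:4, F:4, G:3, H:3, I:5, J:5, K:5, L:5, M:4, N:4.
The maximum eccentricity is 5, realized for instance by the pair C–I via C – D – B – G – E – I. So the diameter is 5.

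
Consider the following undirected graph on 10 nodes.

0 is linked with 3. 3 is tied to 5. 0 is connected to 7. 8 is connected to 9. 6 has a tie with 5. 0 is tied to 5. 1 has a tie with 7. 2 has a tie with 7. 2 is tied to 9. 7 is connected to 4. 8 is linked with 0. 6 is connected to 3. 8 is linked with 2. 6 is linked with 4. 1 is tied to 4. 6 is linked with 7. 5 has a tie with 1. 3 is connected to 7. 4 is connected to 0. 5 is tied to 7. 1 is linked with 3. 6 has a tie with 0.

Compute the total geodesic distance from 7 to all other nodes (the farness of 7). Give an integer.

Distances from 7: 0:1, 1:1, 2:1, 3:1, 4:1, 5:1, 6:1, 8:2, 9:2.
Sum = 1 + 1 + 1 + 1 + 1 + 1 + 1 + 2 + 2 = 11.

11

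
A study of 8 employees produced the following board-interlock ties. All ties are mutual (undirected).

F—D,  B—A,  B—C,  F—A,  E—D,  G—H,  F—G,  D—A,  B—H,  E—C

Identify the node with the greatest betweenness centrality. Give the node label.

Unnormalized betweenness of each node: A:3, B:6, C:2, D:7/2, E:3/2, F:7/2, G:3/2, H:2.
B has the largest value, 6, making it the main broker — the node through which the most shortest paths run.

B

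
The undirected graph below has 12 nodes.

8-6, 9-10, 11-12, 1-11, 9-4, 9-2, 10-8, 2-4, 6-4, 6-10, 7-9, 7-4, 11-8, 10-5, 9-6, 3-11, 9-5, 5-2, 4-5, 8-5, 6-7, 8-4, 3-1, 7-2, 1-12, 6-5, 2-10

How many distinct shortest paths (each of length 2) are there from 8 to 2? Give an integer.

The shortest distance is 2. The length-2 paths are: 8–5–2; 8–10–2; 8–4–2.
That gives 3 distinct shortest paths.

3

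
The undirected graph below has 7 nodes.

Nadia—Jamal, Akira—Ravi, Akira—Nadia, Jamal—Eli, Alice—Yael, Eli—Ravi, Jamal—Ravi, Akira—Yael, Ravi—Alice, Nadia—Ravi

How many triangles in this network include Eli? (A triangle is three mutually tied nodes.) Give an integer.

Eli's neighbors: Jamal and Ravi.
Neighbor pairs that are themselves tied: Eli–Jamal–Ravi. Each forms one triangle with Eli, for 1 in total.

1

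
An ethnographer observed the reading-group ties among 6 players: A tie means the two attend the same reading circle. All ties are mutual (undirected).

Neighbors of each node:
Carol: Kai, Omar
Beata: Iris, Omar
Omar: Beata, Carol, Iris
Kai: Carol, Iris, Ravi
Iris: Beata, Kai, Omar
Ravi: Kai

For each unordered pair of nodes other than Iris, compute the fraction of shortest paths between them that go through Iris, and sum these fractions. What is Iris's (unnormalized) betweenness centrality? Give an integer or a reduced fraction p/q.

Pairs whose geodesics pass through Iris — Beata–Kai: 1; Beata–Ravi: 1; Omar–Kai: 1/2; Omar–Ravi: 1/2.
All other pairs contribute 0.
Summing the contributions gives betweenness(Iris) = 3.

3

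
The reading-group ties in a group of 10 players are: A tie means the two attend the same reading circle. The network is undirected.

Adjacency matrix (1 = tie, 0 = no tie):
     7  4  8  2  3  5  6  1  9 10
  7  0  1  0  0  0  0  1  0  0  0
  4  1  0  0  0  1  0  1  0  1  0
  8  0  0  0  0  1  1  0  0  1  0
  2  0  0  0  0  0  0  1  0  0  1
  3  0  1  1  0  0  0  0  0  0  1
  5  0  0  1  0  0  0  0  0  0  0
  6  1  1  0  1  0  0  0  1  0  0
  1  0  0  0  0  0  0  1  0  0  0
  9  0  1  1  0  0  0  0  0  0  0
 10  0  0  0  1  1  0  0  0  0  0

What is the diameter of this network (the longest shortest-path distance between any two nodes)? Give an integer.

5

Eccentricity of each node (its greatest distance to any other): 1:5, 2:4, 3:3, 4:3, 5:5, 6:4, 7:4, 8:4, 9:3, 10:3.
The maximum eccentricity is 5, realized for instance by the pair 5–1 via 5 – 8 – 9 – 4 – 6 – 1. So the diameter is 5.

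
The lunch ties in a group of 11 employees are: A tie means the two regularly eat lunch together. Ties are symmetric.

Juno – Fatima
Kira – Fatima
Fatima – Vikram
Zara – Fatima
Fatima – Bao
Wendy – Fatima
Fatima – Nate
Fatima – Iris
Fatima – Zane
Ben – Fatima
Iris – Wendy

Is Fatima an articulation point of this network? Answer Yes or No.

Yes

Removing Fatima leaves {Nate} with no path to {Ben}, so the network splits into 9 components. Fatima is a cut vertex.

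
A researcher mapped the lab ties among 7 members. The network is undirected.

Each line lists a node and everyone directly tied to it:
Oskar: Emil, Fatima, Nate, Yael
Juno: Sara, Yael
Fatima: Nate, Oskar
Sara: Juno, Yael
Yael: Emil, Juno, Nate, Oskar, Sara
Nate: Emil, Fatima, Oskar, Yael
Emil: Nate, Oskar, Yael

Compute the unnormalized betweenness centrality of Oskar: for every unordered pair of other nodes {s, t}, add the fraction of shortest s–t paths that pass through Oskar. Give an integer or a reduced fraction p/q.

2

Pairs whose geodesics pass through Oskar — Emil–Fatima: 1/2; Yael–Fatima: 1/2; Fatima–Sara: 1/2; Fatima–Juno: 1/2.
All other pairs contribute 0.
Summing the contributions gives betweenness(Oskar) = 2.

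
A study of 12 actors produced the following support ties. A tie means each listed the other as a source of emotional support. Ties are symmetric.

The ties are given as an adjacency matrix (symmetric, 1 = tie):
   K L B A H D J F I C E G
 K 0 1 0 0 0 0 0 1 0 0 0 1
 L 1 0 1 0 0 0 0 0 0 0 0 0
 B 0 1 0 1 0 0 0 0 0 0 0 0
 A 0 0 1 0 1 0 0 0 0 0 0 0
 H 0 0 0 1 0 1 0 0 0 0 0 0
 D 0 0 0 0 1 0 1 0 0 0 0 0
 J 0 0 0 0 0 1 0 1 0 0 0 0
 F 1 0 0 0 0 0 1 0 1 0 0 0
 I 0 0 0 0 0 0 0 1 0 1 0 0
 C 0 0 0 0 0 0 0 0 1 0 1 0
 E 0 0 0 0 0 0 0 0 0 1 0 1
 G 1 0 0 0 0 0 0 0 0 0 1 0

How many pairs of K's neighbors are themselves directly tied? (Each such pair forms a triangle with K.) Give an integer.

K's neighbors are F, G, and L, but none of them are tied to each other, so no triangle contains K.

0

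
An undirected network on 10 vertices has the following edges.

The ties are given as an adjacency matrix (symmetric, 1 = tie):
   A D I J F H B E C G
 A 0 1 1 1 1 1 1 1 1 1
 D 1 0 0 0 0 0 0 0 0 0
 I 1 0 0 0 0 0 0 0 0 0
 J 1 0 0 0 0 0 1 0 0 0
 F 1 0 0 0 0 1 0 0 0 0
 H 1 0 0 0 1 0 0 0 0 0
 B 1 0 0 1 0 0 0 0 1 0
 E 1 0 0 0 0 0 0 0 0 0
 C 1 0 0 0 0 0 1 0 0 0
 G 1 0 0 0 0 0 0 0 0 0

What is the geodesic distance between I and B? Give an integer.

2

One shortest route is I – A – B, which uses 2 edges, and I and B are not directly tied, so nothing shorter exists. So d(I,B) = 2.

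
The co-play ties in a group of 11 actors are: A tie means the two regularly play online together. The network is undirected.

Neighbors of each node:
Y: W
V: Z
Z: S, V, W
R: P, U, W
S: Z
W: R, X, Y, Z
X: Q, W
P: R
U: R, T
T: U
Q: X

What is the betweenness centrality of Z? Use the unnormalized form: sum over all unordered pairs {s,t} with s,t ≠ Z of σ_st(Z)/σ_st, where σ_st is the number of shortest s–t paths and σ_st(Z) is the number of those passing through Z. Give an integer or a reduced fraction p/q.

Pairs whose geodesics pass through Z — S–P: 1; S–W: 1; S–T: 1; S–Q: 1; S–X: 1; S–Y: 1; S–V: 1; S–R: 1; S–U: 1; P–V: 1; W–V: 1; T–V: 1; Q–V: 1; X–V: 1 … (+3 more pairs).
All other pairs contribute 0.
Summing the contributions gives betweenness(Z) = 17.

17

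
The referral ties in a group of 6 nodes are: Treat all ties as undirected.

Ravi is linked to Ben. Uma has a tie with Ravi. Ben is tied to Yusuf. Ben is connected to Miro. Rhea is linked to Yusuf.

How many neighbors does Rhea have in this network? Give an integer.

Rhea is directly tied to Yusuf. That is 1 neighbor, so the degree of Rhea is 1.

1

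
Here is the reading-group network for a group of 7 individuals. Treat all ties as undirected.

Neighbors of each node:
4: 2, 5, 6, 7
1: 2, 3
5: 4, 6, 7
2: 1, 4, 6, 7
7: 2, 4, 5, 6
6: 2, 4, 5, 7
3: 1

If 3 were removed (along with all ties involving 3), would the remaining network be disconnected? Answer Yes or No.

Even without 3, every remaining node can still reach every other (the residual graph is connected), so 3 is not a cut vertex.

No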